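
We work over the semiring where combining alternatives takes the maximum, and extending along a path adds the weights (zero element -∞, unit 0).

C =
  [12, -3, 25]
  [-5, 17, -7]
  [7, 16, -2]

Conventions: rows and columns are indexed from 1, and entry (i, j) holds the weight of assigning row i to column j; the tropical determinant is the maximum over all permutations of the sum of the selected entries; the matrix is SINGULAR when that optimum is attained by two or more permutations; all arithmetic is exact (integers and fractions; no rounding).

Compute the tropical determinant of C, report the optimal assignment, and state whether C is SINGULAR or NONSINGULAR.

σ = (1, 2, 3): 12 + 17 + (-2) = 27
σ = (1, 3, 2): 12 + (-7) + 16 = 21
σ = (2, 1, 3): (-3) + (-5) + (-2) = -10
σ = (2, 3, 1): (-3) + (-7) + 7 = -3
σ = (3, 1, 2): 25 + (-5) + 16 = 36
σ = (3, 2, 1): 25 + 17 + 7 = 49
Optimal value attained by: σ = (3, 2, 1).
Answer: det⊕(C) = 49; verdict: NONSINGULAR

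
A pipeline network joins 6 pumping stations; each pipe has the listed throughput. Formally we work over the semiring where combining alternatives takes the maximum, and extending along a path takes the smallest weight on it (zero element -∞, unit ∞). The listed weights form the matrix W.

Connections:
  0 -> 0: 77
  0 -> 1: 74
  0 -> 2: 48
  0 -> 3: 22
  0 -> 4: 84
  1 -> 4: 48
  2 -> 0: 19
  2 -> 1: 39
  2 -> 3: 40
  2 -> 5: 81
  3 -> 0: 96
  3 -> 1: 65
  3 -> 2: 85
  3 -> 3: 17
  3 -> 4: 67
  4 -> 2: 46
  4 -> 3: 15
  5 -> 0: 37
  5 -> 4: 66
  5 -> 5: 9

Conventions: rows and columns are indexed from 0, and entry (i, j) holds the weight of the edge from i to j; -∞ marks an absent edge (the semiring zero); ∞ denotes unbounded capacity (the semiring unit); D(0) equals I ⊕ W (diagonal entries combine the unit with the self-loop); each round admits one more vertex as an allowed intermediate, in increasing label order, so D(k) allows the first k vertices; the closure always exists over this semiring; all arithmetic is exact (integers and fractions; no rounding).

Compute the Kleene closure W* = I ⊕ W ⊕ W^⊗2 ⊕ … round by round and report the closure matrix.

D(0):
  [∞, 74, 48, 22, 84, -∞]
  [-∞, ∞, -∞, -∞, 48, -∞]
  [19, 39, ∞, 40, -∞, 81]
  [96, 65, 85, ∞, 67, -∞]
  [-∞, -∞, 46, 15, ∞, -∞]
  [37, -∞, -∞, -∞, 66, ∞]
D(1):
  [∞, 74, 48, 22, 84, -∞]
  [-∞, ∞, -∞, -∞, 48, -∞]
  [19, 39, ∞, 40, 19, 81]
  [96, 74, 85, ∞, 84, -∞]
  [-∞, -∞, 46, 15, ∞, -∞]
  [37, 37, 37, 22, 66, ∞]
D(2):
  [∞, 74, 48, 22, 84, -∞]
  [-∞, ∞, -∞, -∞, 48, -∞]
  [19, 39, ∞, 40, 39, 81]
  [96, 74, 85, ∞, 84, -∞]
  [-∞, -∞, 46, 15, ∞, -∞]
  [37, 37, 37, 22, 66, ∞]
D(3):
  [∞, 74, 48, 40, 84, 48]
  [-∞, ∞, -∞, -∞, 48, -∞]
  [19, 39, ∞, 40, 39, 81]
  [96, 74, 85, ∞, 84, 81]
  [19, 39, 46, 40, ∞, 46]
  [37, 37, 37, 37, 66, ∞]
D(4):
  [∞, 74, 48, 40, 84, 48]
  [-∞, ∞, -∞, -∞, 48, -∞]
  [40, 40, ∞, 40, 40, 81]
  [96, 74, 85, ∞, 84, 81]
  [40, 40, 46, 40, ∞, 46]
  [37, 37, 37, 37, 66, ∞]
D(5):
  [∞, 74, 48, 40, 84, 48]
  [40, ∞, 46, 40, 48, 46]
  [40, 40, ∞, 40, 40, 81]
  [96, 74, 85, ∞, 84, 81]
  [40, 40, 46, 40, ∞, 46]
  [40, 40, 46, 40, 66, ∞]
D(6):
  [∞, 74, 48, 40, 84, 48]
  [40, ∞, 46, 40, 48, 46]
  [40, 40, ∞, 40, 66, 81]
  [96, 74, 85, ∞, 84, 81]
  [40, 40, 46, 40, ∞, 46]
  [40, 40, 46, 40, 66, ∞]
Answer: W* = [[∞, 74, 48, 40, 84, 48], [40, ∞, 46, 40, 48, 46], [40, 40, ∞, 40, 66, 81], [96, 74, 85, ∞, 84, 81], [40, 40, 46, 40, ∞, 46], [40, 40, 46, 40, 66, ∞]]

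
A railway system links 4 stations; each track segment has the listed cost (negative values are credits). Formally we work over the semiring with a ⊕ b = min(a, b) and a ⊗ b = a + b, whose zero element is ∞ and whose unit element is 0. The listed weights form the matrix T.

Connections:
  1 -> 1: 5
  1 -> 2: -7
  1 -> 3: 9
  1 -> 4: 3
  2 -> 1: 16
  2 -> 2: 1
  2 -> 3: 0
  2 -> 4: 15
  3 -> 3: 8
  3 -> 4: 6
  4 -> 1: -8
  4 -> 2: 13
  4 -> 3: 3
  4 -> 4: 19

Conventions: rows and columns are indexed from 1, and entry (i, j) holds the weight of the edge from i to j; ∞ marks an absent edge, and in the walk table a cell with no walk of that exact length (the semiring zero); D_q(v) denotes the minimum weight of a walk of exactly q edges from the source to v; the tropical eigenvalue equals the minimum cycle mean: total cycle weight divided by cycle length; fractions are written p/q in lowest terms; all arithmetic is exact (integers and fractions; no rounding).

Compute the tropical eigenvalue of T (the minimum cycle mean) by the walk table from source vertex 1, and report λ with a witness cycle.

q=0: [0, ∞, ∞, ∞]
q=1: [5, -7, 9, 3]
q=2: [-5, -6, -7, 8]
q=3: [0, -12, -6, -2]
q=4: [-10, -11, -12, 0]
Optimal cycle mean attained by: cycle 1->4->1, total 3 + (-8), length 2.
Answer: λ = -5/2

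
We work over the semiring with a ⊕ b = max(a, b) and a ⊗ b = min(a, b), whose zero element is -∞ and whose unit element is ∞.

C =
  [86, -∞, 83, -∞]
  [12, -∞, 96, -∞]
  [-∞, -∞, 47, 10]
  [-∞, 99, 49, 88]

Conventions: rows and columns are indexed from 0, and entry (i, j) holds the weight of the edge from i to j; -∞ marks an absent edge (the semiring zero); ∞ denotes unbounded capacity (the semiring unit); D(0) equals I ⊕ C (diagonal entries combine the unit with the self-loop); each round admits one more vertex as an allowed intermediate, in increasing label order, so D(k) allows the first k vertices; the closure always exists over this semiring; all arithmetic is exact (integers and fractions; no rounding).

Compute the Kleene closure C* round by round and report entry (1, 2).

D(0):
  [∞, -∞, 83, -∞]
  [12, ∞, 96, -∞]
  [-∞, -∞, ∞, 10]
  [-∞, 99, 49, ∞]
D(1):
  [∞, -∞, 83, -∞]
  [12, ∞, 96, -∞]
  [-∞, -∞, ∞, 10]
  [-∞, 99, 49, ∞]
D(2):
  [∞, -∞, 83, -∞]
  [12, ∞, 96, -∞]
  [-∞, -∞, ∞, 10]
  [12, 99, 96, ∞]
D(3):
  [∞, -∞, 83, 10]
  [12, ∞, 96, 10]
  [-∞, -∞, ∞, 10]
  [12, 99, 96, ∞]
D(4):
  [∞, 10, 83, 10]
  [12, ∞, 96, 10]
  [10, 10, ∞, 10]
  [12, 99, 96, ∞]
Answer: C*[1][2] = 96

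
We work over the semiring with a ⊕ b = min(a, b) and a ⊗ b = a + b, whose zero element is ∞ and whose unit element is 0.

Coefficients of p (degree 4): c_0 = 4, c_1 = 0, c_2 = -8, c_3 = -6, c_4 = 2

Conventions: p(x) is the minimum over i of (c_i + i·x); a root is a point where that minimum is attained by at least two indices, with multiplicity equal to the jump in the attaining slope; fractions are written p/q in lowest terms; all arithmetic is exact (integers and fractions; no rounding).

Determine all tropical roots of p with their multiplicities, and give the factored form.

hull edge (i=0, c=4) to (i=2, c=-8): slope -6, span 2
hull edge (i=2, c=-8) to (i=3, c=-6): slope 2, span 1
hull edge (i=3, c=-6) to (i=4, c=2): slope 8, span 1
Factored form: p(x) = 2 ⊗ (x ⊕ (-8)) ⊗ (x ⊕ (-2)) ⊗ (x ⊕ 6) ⊗ (x ⊕ 6)
Answer: roots = -8 (mult 1), -2 (mult 1), 6 (mult 2)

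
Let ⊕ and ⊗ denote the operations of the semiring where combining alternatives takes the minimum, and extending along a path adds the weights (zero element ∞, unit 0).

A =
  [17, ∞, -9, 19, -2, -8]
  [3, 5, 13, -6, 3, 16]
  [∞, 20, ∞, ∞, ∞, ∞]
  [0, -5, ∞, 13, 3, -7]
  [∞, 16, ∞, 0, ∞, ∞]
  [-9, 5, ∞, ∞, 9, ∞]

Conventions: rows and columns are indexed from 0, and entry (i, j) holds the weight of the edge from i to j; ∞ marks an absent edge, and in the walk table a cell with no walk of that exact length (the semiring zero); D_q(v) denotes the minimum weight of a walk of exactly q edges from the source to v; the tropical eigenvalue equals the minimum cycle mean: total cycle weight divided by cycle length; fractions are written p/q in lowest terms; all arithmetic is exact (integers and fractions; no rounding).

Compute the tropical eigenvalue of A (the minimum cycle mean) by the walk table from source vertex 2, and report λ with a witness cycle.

q=0: [∞, ∞, 0, ∞, ∞, ∞]
q=1: [∞, 20, ∞, ∞, ∞, ∞]
q=2: [23, 25, 33, 14, 23, 36]
q=3: [14, 9, 14, 19, 17, 7]
q=4: [-2, 12, 5, 3, 12, 6]
q=5: [-3, -2, -11, 6, -4, -10]
q=6: [-19, -5, -12, -8, -5, -11]
Optimal cycle mean attained by: cycle 0->5->0, total (-8) + (-9), length 2.
Answer: λ = -17/2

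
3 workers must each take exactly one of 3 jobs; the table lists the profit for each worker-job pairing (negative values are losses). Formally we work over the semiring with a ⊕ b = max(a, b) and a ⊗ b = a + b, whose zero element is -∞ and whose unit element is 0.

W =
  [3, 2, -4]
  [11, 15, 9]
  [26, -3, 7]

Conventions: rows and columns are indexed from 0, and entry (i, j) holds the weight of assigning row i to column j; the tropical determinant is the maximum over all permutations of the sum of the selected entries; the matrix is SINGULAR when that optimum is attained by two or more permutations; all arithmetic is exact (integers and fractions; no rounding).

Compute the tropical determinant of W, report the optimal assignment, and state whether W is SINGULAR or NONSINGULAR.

σ = (0, 1, 2): 3 + 15 + 7 = 25
σ = (0, 2, 1): 3 + 9 + (-3) = 9
σ = (1, 0, 2): 2 + 11 + 7 = 20
σ = (1, 2, 0): 2 + 9 + 26 = 37
σ = (2, 0, 1): (-4) + 11 + (-3) = 4
σ = (2, 1, 0): (-4) + 15 + 26 = 37
Optimal value attained by: σ = (1, 2, 0).
Answer: det⊕(W) = 37; verdict: SINGULAR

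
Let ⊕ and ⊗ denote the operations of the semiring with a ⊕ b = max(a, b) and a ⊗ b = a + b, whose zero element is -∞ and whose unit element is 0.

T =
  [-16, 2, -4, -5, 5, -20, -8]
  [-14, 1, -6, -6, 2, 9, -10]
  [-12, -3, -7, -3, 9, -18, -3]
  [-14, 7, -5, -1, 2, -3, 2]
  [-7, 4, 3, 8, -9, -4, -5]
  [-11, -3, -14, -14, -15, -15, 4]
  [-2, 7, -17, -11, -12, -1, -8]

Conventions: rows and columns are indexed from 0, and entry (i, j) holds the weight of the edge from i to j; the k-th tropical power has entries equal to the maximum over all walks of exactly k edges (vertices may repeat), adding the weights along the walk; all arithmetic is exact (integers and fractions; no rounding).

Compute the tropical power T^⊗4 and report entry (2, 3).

T^⊗2:
  [-2, 9, 8, 13, 5, 11, 0]
  [-2, 6, 5, 10, 3, 10, 13]
  [2, 13, 12, 17, 2, 6, 4]
  [0, 9, 5, 10, 9, 16, 1]
  [-6, 15, 3, 7, 12, 13, 10]
  [2, 11, -9, -7, -1, 6, -4]
  [-7, 8, 1, 1, 9, 16, 3]
T^⊗3:
  [0, 20, 8, 13, 17, 18, 15]
  [11, 20, 6, 11, 14, 15, 14]
  [3, 24, 12, 16, 21, 22, 19]
  [5, 17, 12, 17, 14, 18, 20]
  [8, 17, 15, 20, 17, 24, 17]
  [-3, 12, 5, 7, 13, 20, 10]
  [5, 13, 12, 17, 10, 17, 20]
T^⊗4:
  [13, 22, 20, 25, 22, 29, 22]
  [12, 21, 17, 22, 22, 29, 19]
  [17, 26, 24, 29, 26, 33, 26]
  [18, 27, 17, 22, 21, 26, 22]
  [15, 27, 20, 25, 24, 26, 28]
  [9, 17, 16, 21, 14, 21, 24]
  [18, 27, 13, 18, 21, 22, 21]
Key observation: the optimum is the walk 2->4->2->4->3, with weight 9 + 3 + 9 + 8 = 29.
Optimal value attained by: walk 2->4->2->4->3.
Answer: (T^⊗4)[2][3] = 29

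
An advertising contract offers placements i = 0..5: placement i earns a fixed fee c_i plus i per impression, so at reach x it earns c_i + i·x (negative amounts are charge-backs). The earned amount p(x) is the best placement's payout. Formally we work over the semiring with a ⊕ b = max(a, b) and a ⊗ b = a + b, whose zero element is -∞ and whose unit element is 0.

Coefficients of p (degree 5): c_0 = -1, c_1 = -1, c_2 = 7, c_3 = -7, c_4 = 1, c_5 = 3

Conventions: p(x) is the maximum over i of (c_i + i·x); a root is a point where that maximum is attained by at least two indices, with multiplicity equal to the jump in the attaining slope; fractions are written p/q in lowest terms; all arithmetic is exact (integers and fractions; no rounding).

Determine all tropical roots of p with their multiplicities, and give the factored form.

hull edge (i=0, c=-1) to (i=2, c=7): slope 4, span 2
hull edge (i=2, c=7) to (i=5, c=3): slope -4/3, span 3
Factored form: p(x) = 3 ⊗ (x ⊕ (-4)) ⊗ (x ⊕ (-4)) ⊗ (x ⊕ 4/3) ⊗ (x ⊕ 4/3) ⊗ (x ⊕ 4/3)
Answer: roots = -4 (mult 2), 4/3 (mult 3)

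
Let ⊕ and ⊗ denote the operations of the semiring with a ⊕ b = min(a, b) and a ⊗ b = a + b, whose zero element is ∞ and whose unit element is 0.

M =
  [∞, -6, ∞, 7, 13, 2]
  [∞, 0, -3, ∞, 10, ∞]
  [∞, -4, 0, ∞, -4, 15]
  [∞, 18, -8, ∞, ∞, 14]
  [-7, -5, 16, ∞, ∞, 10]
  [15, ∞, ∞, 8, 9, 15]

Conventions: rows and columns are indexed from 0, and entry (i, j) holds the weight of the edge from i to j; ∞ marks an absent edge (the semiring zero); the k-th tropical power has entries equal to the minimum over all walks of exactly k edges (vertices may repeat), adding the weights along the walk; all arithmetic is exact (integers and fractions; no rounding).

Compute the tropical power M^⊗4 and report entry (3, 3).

M^⊗2:
  [6, -6, -9, 10, 4, 17]
  [3, -7, -3, ∞, -7, 12]
  [-11, -9, -7, 23, -4, 6]
  [29, -12, -8, 22, -12, 7]
  [25, -13, -8, 0, 5, -5]
  [2, 4, 0, 22, 24, 17]
M^⊗3:
  [-3, -13, -9, 13, -13, 6]
  [-14, -12, -10, 10, -7, 3]
  [-11, -17, -12, -4, -11, -9]
  [-19, -17, -15, 15, -12, -2]
  [-2, -13, -16, 3, -12, 7]
  [17, -4, 0, 9, -4, 4]
M^⊗4:
  [-20, -18, -16, 4, -13, -3]
  [-14, -20, -15, -7, -14, -12]
  [-18, -17, -20, -4, -16, -9]
  [-19, -25, -20, -12, -19, -17]
  [-19, -20, -16, 5, -20, -2]
  [-11, -9, -7, 12, -4, 6]
Key observation: the optimum is the walk 3->2->4->0->3, with weight (-8) + (-4) + (-7) + 7 = -12.
Optimal value attained by: walk 3->2->4->0->3.
Answer: (M^⊗4)[3][3] = -12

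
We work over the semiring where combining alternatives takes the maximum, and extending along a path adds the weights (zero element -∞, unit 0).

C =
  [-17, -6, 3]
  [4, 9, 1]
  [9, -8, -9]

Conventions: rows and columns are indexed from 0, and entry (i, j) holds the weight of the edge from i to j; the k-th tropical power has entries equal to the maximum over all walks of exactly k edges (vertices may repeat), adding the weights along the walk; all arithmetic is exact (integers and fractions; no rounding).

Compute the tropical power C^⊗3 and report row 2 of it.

C^⊗2:
  [12, 3, -5]
  [13, 18, 10]
  [0, 3, 12]
C^⊗3:
  [7, 12, 15]
  [22, 27, 19]
  [21, 12, 4]
Answer: row 2 of C^⊗3 = [21, 12, 4]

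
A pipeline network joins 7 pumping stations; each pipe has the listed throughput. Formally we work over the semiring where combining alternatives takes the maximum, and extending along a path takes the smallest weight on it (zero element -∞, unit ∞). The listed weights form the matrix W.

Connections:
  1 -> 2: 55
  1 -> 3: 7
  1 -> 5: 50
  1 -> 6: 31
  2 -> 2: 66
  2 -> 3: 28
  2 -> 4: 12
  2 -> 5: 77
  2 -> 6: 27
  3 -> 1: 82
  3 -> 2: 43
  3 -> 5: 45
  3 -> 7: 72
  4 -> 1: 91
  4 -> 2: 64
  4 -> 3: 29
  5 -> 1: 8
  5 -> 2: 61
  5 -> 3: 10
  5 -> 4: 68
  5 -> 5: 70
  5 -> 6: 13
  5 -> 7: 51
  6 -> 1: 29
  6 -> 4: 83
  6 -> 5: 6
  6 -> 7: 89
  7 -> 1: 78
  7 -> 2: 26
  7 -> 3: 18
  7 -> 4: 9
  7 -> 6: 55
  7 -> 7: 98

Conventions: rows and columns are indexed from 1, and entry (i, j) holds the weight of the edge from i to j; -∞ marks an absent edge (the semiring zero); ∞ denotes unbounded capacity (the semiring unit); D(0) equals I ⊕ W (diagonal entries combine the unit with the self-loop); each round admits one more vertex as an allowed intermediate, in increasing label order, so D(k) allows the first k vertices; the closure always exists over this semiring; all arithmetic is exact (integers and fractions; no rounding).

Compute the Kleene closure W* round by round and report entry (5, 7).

D(0):
  [∞, 55, 7, -∞, 50, 31, -∞]
  [-∞, ∞, 28, 12, 77, 27, -∞]
  [82, 43, ∞, -∞, 45, -∞, 72]
  [91, 64, 29, ∞, -∞, -∞, -∞]
  [8, 61, 10, 68, ∞, 13, 51]
  [29, -∞, -∞, 83, 6, ∞, 89]
  [78, 26, 18, 9, -∞, 55, ∞]
D(1):
  [∞, 55, 7, -∞, 50, 31, -∞]
  [-∞, ∞, 28, 12, 77, 27, -∞]
  [82, 55, ∞, -∞, 50, 31, 72]
  [91, 64, 29, ∞, 50, 31, -∞]
  [8, 61, 10, 68, ∞, 13, 51]
  [29, 29, 7, 83, 29, ∞, 89]
  [78, 55, 18, 9, 50, 55, ∞]
D(2):
  [∞, 55, 28, 12, 55, 31, -∞]
  [-∞, ∞, 28, 12, 77, 27, -∞]
  [82, 55, ∞, 12, 55, 31, 72]
  [91, 64, 29, ∞, 64, 31, -∞]
  [8, 61, 28, 68, ∞, 27, 51]
  [29, 29, 28, 83, 29, ∞, 89]
  [78, 55, 28, 12, 55, 55, ∞]
D(3):
  [∞, 55, 28, 12, 55, 31, 28]
  [28, ∞, 28, 12, 77, 28, 28]
  [82, 55, ∞, 12, 55, 31, 72]
  [91, 64, 29, ∞, 64, 31, 29]
  [28, 61, 28, 68, ∞, 28, 51]
  [29, 29, 28, 83, 29, ∞, 89]
  [78, 55, 28, 12, 55, 55, ∞]
D(4):
  [∞, 55, 28, 12, 55, 31, 28]
  [28, ∞, 28, 12, 77, 28, 28]
  [82, 55, ∞, 12, 55, 31, 72]
  [91, 64, 29, ∞, 64, 31, 29]
  [68, 64, 29, 68, ∞, 31, 51]
  [83, 64, 29, 83, 64, ∞, 89]
  [78, 55, 28, 12, 55, 55, ∞]
D(5):
  [∞, 55, 29, 55, 55, 31, 51]
  [68, ∞, 29, 68, 77, 31, 51]
  [82, 55, ∞, 55, 55, 31, 72]
  [91, 64, 29, ∞, 64, 31, 51]
  [68, 64, 29, 68, ∞, 31, 51]
  [83, 64, 29, 83, 64, ∞, 89]
  [78, 55, 29, 55, 55, 55, ∞]
D(6):
  [∞, 55, 29, 55, 55, 31, 51]
  [68, ∞, 29, 68, 77, 31, 51]
  [82, 55, ∞, 55, 55, 31, 72]
  [91, 64, 29, ∞, 64, 31, 51]
  [68, 64, 29, 68, ∞, 31, 51]
  [83, 64, 29, 83, 64, ∞, 89]
  [78, 55, 29, 55, 55, 55, ∞]
D(7):
  [∞, 55, 29, 55, 55, 51, 51]
  [68, ∞, 29, 68, 77, 51, 51]
  [82, 55, ∞, 55, 55, 55, 72]
  [91, 64, 29, ∞, 64, 51, 51]
  [68, 64, 29, 68, ∞, 51, 51]
  [83, 64, 29, 83, 64, ∞, 89]
  [78, 55, 29, 55, 55, 55, ∞]
Answer: W*[5][7] = 51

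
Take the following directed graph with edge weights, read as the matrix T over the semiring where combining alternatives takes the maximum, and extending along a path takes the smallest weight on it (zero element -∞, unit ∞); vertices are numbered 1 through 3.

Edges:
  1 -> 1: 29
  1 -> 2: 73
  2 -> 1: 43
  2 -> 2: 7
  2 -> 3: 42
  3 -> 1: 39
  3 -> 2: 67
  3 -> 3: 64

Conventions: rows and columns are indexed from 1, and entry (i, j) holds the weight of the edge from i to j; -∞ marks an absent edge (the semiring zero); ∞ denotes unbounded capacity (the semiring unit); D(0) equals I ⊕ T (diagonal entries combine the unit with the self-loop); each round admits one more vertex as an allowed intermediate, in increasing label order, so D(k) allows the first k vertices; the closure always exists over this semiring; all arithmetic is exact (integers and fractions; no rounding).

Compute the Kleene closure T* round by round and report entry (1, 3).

D(0):
  [∞, 73, -∞]
  [43, ∞, 42]
  [39, 67, ∞]
D(1):
  [∞, 73, -∞]
  [43, ∞, 42]
  [39, 67, ∞]
D(2):
  [∞, 73, 42]
  [43, ∞, 42]
  [43, 67, ∞]
D(3):
  [∞, 73, 42]
  [43, ∞, 42]
  [43, 67, ∞]
Answer: T*[1][3] = 42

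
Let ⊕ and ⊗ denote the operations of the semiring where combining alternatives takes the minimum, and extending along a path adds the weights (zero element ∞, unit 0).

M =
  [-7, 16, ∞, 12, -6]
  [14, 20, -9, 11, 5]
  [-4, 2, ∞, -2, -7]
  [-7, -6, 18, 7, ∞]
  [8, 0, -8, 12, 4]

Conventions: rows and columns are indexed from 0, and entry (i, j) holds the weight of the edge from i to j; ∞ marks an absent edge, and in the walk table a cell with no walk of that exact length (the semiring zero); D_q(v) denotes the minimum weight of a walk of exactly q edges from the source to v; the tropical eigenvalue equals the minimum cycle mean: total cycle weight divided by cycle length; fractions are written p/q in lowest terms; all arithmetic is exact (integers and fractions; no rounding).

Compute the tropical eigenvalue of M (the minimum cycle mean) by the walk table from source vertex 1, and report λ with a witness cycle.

q=0: [∞, 0, ∞, ∞, ∞]
q=1: [14, 20, -9, 11, 5]
q=2: [-13, -7, -3, -11, -16]
q=3: [-20, -17, -24, -5, -19]
q=4: [-28, -22, -27, -26, -31]
q=5: [-35, -32, -39, -29, -34]
Optimal cycle mean attained by: cycle 2->4->2, total (-7) + (-8), length 2.
Answer: λ = -15/2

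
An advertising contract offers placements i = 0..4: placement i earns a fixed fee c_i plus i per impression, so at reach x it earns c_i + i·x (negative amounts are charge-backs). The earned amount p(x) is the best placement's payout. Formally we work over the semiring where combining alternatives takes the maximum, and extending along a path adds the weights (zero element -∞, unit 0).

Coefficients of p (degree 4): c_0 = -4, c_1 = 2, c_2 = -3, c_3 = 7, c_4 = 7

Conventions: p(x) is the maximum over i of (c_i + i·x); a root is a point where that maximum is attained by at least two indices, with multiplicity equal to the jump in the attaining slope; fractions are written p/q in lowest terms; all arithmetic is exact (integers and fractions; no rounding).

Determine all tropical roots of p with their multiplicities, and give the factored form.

hull edge (i=0, c=-4) to (i=1, c=2): slope 6, span 1
hull edge (i=1, c=2) to (i=3, c=7): slope 5/2, span 2
hull edge (i=3, c=7) to (i=4, c=7): slope 0, span 1
Factored form: p(x) = 7 ⊗ (x ⊕ (-6)) ⊗ (x ⊕ (-5/2)) ⊗ (x ⊕ (-5/2)) ⊗ (x ⊕ 0)
Answer: roots = -6 (mult 1), -5/2 (mult 2), 0 (mult 1)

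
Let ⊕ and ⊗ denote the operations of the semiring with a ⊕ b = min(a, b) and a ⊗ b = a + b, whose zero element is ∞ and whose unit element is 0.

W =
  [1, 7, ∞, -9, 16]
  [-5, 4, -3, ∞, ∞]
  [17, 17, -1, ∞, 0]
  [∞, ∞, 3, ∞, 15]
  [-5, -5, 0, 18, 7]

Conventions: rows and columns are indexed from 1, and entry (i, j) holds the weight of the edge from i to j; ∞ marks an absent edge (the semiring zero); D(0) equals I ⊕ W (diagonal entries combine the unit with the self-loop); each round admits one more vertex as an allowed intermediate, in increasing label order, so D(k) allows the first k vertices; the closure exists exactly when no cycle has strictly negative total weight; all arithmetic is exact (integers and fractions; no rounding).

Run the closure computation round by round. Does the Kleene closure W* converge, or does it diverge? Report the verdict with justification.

Detection: at round 0, diagonal entry (3, 3) turns strictly negative.
Key observation: the cycle 3->3 has total weight (-1), which is strictly negative.
Answer: DIVERGES — negative cycle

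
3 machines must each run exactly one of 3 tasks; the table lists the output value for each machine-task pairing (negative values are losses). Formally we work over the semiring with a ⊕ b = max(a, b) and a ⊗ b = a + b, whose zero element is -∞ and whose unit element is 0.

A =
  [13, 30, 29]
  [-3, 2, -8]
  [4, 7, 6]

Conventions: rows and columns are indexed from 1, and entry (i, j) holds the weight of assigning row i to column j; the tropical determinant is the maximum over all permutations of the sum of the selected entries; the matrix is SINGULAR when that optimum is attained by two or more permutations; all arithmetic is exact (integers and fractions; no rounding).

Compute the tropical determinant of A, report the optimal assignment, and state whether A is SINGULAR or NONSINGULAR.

σ = (1, 2, 3): 13 + 2 + 6 = 21
σ = (1, 3, 2): 13 + (-8) + 7 = 12
σ = (2, 1, 3): 30 + (-3) + 6 = 33
σ = (2, 3, 1): 30 + (-8) + 4 = 26
σ = (3, 1, 2): 29 + (-3) + 7 = 33
σ = (3, 2, 1): 29 + 2 + 4 = 35
Optimal value attained by: σ = (3, 2, 1).
Answer: det⊕(A) = 35; verdict: NONSINGULAR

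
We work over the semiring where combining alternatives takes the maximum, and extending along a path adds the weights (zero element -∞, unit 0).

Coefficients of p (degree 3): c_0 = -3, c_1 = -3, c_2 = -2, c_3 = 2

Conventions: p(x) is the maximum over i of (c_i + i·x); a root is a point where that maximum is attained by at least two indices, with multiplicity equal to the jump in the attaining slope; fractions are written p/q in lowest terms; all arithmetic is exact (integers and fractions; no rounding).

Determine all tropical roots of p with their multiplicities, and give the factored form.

hull edge (i=0, c=-3) to (i=3, c=2): slope 5/3, span 3
Factored form: p(x) = 2 ⊗ (x ⊕ (-5/3)) ⊗ (x ⊕ (-5/3)) ⊗ (x ⊕ (-5/3))
Answer: roots = -5/3 (mult 3)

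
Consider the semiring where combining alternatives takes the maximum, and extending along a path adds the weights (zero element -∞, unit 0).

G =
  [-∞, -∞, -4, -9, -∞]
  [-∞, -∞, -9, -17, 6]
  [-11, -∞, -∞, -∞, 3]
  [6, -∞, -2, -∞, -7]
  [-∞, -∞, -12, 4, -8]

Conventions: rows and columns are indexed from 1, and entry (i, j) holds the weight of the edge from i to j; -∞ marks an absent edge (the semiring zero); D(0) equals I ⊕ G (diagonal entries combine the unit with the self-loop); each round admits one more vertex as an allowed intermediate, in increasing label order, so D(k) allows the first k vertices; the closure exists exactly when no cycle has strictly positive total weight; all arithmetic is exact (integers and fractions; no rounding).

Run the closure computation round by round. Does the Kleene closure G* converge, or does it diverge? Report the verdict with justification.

D(0):
  [0, -∞, -4, -9, -∞]
  [-∞, 0, -9, -17, 6]
  [-11, -∞, 0, -∞, 3]
  [6, -∞, -2, 0, -7]
  [-∞, -∞, -12, 4, 0]
D(1):
  [0, -∞, -4, -9, -∞]
  [-∞, 0, -9, -17, 6]
  [-11, -∞, 0, -20, 3]
  [6, -∞, 2, 0, -7]
  [-∞, -∞, -12, 4, 0]
D(2):
  [0, -∞, -4, -9, -∞]
  [-∞, 0, -9, -17, 6]
  [-11, -∞, 0, -20, 3]
  [6, -∞, 2, 0, -7]
  [-∞, -∞, -12, 4, 0]
D(3):
  [0, -∞, -4, -9, -1]
  [-20, 0, -9, -17, 6]
  [-11, -∞, 0, -20, 3]
  [6, -∞, 2, 0, 5]
  [-23, -∞, -12, 4, 0]
Detection: at round 4, diagonal entry (5, 5) turns strictly positive.
Key observation: the cycle 5->4->1->3->5 has total weight 4 + 6 + (-4) + 3, which is strictly positive.
Answer: DIVERGES — positive cycle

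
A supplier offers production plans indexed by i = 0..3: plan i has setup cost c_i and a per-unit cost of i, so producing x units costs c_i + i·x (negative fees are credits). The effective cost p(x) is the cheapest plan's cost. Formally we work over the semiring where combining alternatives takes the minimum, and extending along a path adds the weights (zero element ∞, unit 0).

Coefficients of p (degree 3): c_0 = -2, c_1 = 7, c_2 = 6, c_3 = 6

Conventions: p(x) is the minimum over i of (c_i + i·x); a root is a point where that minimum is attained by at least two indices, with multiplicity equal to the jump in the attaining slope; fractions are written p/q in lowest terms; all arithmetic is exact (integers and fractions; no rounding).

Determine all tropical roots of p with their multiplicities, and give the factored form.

hull edge (i=0, c=-2) to (i=3, c=6): slope 8/3, span 3
Factored form: p(x) = 6 ⊗ (x ⊕ (-8/3)) ⊗ (x ⊕ (-8/3)) ⊗ (x ⊕ (-8/3))
Answer: roots = -8/3 (mult 3)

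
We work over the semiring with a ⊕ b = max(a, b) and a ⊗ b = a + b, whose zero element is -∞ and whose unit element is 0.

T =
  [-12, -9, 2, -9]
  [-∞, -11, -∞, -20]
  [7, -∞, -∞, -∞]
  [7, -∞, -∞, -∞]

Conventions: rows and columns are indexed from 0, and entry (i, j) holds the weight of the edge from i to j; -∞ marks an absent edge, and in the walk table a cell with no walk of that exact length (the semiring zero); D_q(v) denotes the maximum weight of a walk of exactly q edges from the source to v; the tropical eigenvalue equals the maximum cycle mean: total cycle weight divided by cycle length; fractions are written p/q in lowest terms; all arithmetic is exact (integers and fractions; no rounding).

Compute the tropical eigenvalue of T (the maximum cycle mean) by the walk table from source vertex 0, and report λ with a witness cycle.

q=0: [0, -∞, -∞, -∞]
q=1: [-12, -9, 2, -9]
q=2: [9, -20, -10, -21]
q=3: [-3, 0, 11, 0]
q=4: [18, -11, -1, -12]
Optimal cycle mean attained by: cycle 0->2->0, total 2 + 7, length 2.
Answer: λ = 9/2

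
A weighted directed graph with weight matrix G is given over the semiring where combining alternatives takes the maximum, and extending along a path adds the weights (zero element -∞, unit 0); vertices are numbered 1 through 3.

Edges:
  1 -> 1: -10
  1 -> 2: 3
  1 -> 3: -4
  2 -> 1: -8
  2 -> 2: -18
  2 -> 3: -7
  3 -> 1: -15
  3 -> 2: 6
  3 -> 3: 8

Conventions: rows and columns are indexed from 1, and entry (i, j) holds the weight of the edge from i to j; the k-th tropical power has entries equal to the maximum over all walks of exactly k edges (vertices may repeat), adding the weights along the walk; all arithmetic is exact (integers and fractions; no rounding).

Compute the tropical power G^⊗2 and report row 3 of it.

G^⊗2:
  [-5, 2, 4]
  [-18, -1, 1]
  [-2, 14, 16]
Answer: row 3 of G^⊗2 = [-2, 14, 16]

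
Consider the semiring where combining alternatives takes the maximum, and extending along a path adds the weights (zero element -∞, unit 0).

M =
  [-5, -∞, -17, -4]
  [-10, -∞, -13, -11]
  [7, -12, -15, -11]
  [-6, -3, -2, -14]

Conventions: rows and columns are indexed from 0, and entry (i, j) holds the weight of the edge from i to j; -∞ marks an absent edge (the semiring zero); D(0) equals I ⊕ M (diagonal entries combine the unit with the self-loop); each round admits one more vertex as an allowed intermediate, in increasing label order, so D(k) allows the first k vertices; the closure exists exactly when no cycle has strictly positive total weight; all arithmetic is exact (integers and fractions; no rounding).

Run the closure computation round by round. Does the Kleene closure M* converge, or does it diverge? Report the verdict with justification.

D(0):
  [0, -∞, -17, -4]
  [-10, 0, -13, -11]
  [7, -12, 0, -11]
  [-6, -3, -2, 0]
D(1):
  [0, -∞, -17, -4]
  [-10, 0, -13, -11]
  [7, -12, 0, 3]
  [-6, -3, -2, 0]
D(2):
  [0, -∞, -17, -4]
  [-10, 0, -13, -11]
  [7, -12, 0, 3]
  [-6, -3, -2, 0]
Detection: at round 3, diagonal entry (3, 3) turns strictly positive.
Key observation: the cycle 3->2->0->3 has total weight (-2) + 7 + (-4), which is strictly positive.
Answer: DIVERGES — positive cycle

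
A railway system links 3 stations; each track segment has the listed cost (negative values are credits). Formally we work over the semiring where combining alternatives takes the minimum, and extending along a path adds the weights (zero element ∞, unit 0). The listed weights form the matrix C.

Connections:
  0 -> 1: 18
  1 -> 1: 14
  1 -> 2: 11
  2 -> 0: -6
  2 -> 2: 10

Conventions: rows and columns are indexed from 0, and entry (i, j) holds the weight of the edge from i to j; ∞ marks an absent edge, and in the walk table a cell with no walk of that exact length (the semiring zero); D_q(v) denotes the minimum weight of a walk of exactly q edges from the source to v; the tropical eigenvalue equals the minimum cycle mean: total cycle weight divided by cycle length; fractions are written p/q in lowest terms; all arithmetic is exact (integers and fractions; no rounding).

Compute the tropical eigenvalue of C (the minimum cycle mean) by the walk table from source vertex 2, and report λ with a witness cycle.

q=0: [∞, ∞, 0]
q=1: [-6, ∞, 10]
q=2: [4, 12, 20]
q=3: [14, 22, 23]
Optimal cycle mean attained by: cycle 0->1->2->0, total 18 + 11 + (-6), length 3.
Answer: λ = 23/3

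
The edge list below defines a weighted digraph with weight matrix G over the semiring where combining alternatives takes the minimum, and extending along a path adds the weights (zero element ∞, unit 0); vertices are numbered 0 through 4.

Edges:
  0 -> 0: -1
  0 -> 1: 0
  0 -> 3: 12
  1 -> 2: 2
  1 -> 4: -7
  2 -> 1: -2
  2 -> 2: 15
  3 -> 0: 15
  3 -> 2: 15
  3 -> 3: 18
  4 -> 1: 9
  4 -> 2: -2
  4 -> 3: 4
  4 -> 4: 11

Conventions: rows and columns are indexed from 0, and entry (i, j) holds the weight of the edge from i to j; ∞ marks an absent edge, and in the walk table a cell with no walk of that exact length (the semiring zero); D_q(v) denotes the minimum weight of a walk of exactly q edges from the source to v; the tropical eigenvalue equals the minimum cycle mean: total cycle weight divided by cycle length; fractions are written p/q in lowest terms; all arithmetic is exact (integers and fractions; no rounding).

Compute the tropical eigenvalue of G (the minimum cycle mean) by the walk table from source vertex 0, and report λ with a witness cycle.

q=0: [0, ∞, ∞, ∞, ∞]
q=1: [-1, 0, ∞, 12, ∞]
q=2: [-2, -1, 2, 11, -7]
q=3: [-3, -2, -9, -3, -8]
q=4: [-4, -11, -10, -4, -9]
q=5: [-5, -12, -11, -5, -18]
Optimal cycle mean attained by: cycle 1->4->2->1, total (-7) + (-2) + (-2), length 3.
Answer: λ = -11/3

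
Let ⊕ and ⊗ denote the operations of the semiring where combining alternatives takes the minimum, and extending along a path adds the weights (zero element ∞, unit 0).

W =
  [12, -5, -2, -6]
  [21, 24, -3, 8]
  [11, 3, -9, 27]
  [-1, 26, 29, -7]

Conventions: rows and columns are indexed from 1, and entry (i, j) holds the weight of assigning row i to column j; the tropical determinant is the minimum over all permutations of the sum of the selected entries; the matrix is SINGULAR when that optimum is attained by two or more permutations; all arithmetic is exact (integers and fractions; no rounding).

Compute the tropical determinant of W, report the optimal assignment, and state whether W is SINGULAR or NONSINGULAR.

σ = (1, 2, 3, 4): 12 + 24 + (-9) + (-7) = 20
σ = (1, 2, 4, 3): 12 + 24 + 27 + 29 = 92
σ = (1, 3, 2, 4): 12 + (-3) + 3 + (-7) = 5
σ = (1, 3, 4, 2): 12 + (-3) + 27 + 26 = 62
σ = (1, 4, 2, 3): 12 + 8 + 3 + 29 = 52
σ = (1, 4, 3, 2): 12 + 8 + (-9) + 26 = 37
σ = (2, 1, 3, 4): (-5) + 21 + (-9) + (-7) = 0
σ = (2, 1, 4, 3): (-5) + 21 + 27 + 29 = 72
σ = (2, 3, 1, 4): (-5) + (-3) + 11 + (-7) = -4
σ = (2, 3, 4, 1): (-5) + (-3) + 27 + (-1) = 18
σ = (2, 4, 1, 3): (-5) + 8 + 11 + 29 = 43
σ = (2, 4, 3, 1): (-5) + 8 + (-9) + (-1) = -7
σ = (3, 1, 2, 4): (-2) + 21 + 3 + (-7) = 15
σ = (3, 1, 4, 2): (-2) + 21 + 27 + 26 = 72
σ = (3, 2, 1, 4): (-2) + 24 + 11 + (-7) = 26
σ = (3, 2, 4, 1): (-2) + 24 + 27 + (-1) = 48
σ = (3, 4, 1, 2): (-2) + 8 + 11 + 26 = 43
σ = (3, 4, 2, 1): (-2) + 8 + 3 + (-1) = 8
σ = (4, 1, 2, 3): (-6) + 21 + 3 + 29 = 47
σ = (4, 1, 3, 2): (-6) + 21 + (-9) + 26 = 32
σ = (4, 2, 1, 3): (-6) + 24 + 11 + 29 = 58
σ = (4, 2, 3, 1): (-6) + 24 + (-9) + (-1) = 8
σ = (4, 3, 1, 2): (-6) + (-3) + 11 + 26 = 28
σ = (4, 3, 2, 1): (-6) + (-3) + 3 + (-1) = -7
Optimal value attained by: σ = (2, 4, 3, 1).
Answer: det⊕(W) = -7; verdict: SINGULAR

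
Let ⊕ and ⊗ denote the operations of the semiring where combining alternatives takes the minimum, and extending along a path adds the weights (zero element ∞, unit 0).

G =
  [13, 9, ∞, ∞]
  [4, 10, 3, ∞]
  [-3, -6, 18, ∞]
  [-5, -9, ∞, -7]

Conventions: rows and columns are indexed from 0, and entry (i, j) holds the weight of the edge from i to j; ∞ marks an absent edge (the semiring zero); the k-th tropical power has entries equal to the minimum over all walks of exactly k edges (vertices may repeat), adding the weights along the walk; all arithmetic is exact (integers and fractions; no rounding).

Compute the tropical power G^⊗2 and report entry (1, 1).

G^⊗2:
  [13, 19, 12, ∞]
  [0, -3, 13, ∞]
  [-2, 4, -3, ∞]
  [-12, -16, -6, -14]
Key observation: the optimum is the walk 1->2->1, with weight 3 + (-6) = -3.
Optimal value attained by: walk 1->2->1.
Answer: (G^⊗2)[1][1] = -3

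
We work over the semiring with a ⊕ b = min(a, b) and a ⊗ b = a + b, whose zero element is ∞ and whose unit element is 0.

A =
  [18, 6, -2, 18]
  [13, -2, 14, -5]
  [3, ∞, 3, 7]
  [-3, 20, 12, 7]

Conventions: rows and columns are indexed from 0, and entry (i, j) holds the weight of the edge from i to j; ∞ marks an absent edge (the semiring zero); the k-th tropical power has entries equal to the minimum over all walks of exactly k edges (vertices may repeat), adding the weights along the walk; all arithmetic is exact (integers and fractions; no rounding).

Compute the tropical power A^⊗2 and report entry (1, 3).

A^⊗2:
  [1, 4, 1, 1]
  [-8, -4, 7, -7]
  [4, 9, 1, 10]
  [4, 3, -5, 14]
Key observation: the optimum is the walk 1->1->3, with weight (-2) + (-5) = -7.
Optimal value attained by: walk 1->1->3.
Answer: (A^⊗2)[1][3] = -7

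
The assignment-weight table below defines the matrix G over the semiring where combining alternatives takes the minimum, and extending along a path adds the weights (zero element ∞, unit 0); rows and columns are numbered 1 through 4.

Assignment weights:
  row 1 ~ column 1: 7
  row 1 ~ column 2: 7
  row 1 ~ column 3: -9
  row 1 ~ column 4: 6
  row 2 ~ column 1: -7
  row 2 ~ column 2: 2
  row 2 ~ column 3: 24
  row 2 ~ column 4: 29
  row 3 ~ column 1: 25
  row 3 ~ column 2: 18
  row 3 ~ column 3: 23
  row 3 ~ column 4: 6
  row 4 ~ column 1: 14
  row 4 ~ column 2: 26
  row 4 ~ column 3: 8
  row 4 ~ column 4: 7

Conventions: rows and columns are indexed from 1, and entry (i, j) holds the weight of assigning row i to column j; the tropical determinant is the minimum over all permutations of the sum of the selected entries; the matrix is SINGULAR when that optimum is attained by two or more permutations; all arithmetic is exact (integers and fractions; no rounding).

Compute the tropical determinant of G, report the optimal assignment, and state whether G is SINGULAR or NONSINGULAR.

σ = (1, 2, 3, 4): 7 + 2 + 23 + 7 = 39
σ = (1, 2, 4, 3): 7 + 2 + 6 + 8 = 23
σ = (1, 3, 2, 4): 7 + 24 + 18 + 7 = 56
σ = (1, 3, 4, 2): 7 + 24 + 6 + 26 = 63
σ = (1, 4, 2, 3): 7 + 29 + 18 + 8 = 62
σ = (1, 4, 3, 2): 7 + 29 + 23 + 26 = 85
σ = (2, 1, 3, 4): 7 + (-7) + 23 + 7 = 30
σ = (2, 1, 4, 3): 7 + (-7) + 6 + 8 = 14
σ = (2, 3, 1, 4): 7 + 24 + 25 + 7 = 63
σ = (2, 3, 4, 1): 7 + 24 + 6 + 14 = 51
σ = (2, 4, 1, 3): 7 + 29 + 25 + 8 = 69
σ = (2, 4, 3, 1): 7 + 29 + 23 + 14 = 73
σ = (3, 1, 2, 4): (-9) + (-7) + 18 + 7 = 9
σ = (3, 1, 4, 2): (-9) + (-7) + 6 + 26 = 16
σ = (3, 2, 1, 4): (-9) + 2 + 25 + 7 = 25
σ = (3, 2, 4, 1): (-9) + 2 + 6 + 14 = 13
σ = (3, 4, 1, 2): (-9) + 29 + 25 + 26 = 71
σ = (3, 4, 2, 1): (-9) + 29 + 18 + 14 = 52
σ = (4, 1, 2, 3): 6 + (-7) + 18 + 8 = 25
σ = (4, 1, 3, 2): 6 + (-7) + 23 + 26 = 48
σ = (4, 2, 1, 3): 6 + 2 + 25 + 8 = 41
σ = (4, 2, 3, 1): 6 + 2 + 23 + 14 = 45
σ = (4, 3, 1, 2): 6 + 24 + 25 + 26 = 81
σ = (4, 3, 2, 1): 6 + 24 + 18 + 14 = 62
Optimal value attained by: σ = (3, 1, 2, 4).
Answer: det⊕(G) = 9; verdict: NONSINGULAR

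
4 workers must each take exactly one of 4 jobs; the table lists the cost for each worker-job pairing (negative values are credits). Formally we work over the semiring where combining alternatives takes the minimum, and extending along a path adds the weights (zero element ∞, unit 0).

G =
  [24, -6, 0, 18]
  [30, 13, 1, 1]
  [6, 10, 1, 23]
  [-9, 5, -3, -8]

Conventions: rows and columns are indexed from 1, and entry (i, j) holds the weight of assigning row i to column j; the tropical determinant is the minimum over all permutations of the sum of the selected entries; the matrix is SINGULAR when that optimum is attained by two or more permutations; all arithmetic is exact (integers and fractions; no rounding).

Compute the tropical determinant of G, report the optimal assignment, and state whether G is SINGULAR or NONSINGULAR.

σ = (1, 2, 3, 4): 24 + 13 + 1 + (-8) = 30
σ = (1, 2, 4, 3): 24 + 13 + 23 + (-3) = 57
σ = (1, 3, 2, 4): 24 + 1 + 10 + (-8) = 27
σ = (1, 3, 4, 2): 24 + 1 + 23 + 5 = 53
σ = (1, 4, 2, 3): 24 + 1 + 10 + (-3) = 32
σ = (1, 4, 3, 2): 24 + 1 + 1 + 5 = 31
σ = (2, 1, 3, 4): (-6) + 30 + 1 + (-8) = 17
σ = (2, 1, 4, 3): (-6) + 30 + 23 + (-3) = 44
σ = (2, 3, 1, 4): (-6) + 1 + 6 + (-8) = -7
σ = (2, 3, 4, 1): (-6) + 1 + 23 + (-9) = 9
σ = (2, 4, 1, 3): (-6) + 1 + 6 + (-3) = -2
σ = (2, 4, 3, 1): (-6) + 1 + 1 + (-9) = -13
σ = (3, 1, 2, 4): 0 + 30 + 10 + (-8) = 32
σ = (3, 1, 4, 2): 0 + 30 + 23 + 5 = 58
σ = (3, 2, 1, 4): 0 + 13 + 6 + (-8) = 11
σ = (3, 2, 4, 1): 0 + 13 + 23 + (-9) = 27
σ = (3, 4, 1, 2): 0 + 1 + 6 + 5 = 12
σ = (3, 4, 2, 1): 0 + 1 + 10 + (-9) = 2
σ = (4, 1, 2, 3): 18 + 30 + 10 + (-3) = 55
σ = (4, 1, 3, 2): 18 + 30 + 1 + 5 = 54
σ = (4, 2, 1, 3): 18 + 13 + 6 + (-3) = 34
σ = (4, 2, 3, 1): 18 + 13 + 1 + (-9) = 23
σ = (4, 3, 1, 2): 18 + 1 + 6 + 5 = 30
σ = (4, 3, 2, 1): 18 + 1 + 10 + (-9) = 20
Optimal value attained by: σ = (2, 4, 3, 1).
Answer: det⊕(G) = -13; verdict: NONSINGULAR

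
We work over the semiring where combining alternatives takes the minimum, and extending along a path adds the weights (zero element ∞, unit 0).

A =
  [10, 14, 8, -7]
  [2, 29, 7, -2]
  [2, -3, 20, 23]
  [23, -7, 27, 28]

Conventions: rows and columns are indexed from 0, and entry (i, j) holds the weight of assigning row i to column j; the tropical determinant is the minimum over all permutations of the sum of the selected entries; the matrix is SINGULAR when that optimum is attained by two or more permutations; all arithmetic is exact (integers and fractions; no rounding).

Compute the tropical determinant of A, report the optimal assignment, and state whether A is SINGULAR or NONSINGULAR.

σ = (0, 1, 2, 3): 10 + 29 + 20 + 28 = 87
σ = (0, 1, 3, 2): 10 + 29 + 23 + 27 = 89
σ = (0, 2, 1, 3): 10 + 7 + (-3) + 28 = 42
σ = (0, 2, 3, 1): 10 + 7 + 23 + (-7) = 33
σ = (0, 3, 1, 2): 10 + (-2) + (-3) + 27 = 32
σ = (0, 3, 2, 1): 10 + (-2) + 20 + (-7) = 21
σ = (1, 0, 2, 3): 14 + 2 + 20 + 28 = 64
σ = (1, 0, 3, 2): 14 + 2 + 23 + 27 = 66
σ = (1, 2, 0, 3): 14 + 7 + 2 + 28 = 51
σ = (1, 2, 3, 0): 14 + 7 + 23 + 23 = 67
σ = (1, 3, 0, 2): 14 + (-2) + 2 + 27 = 41
σ = (1, 3, 2, 0): 14 + (-2) + 20 + 23 = 55
σ = (2, 0, 1, 3): 8 + 2 + (-3) + 28 = 35
σ = (2, 0, 3, 1): 8 + 2 + 23 + (-7) = 26
σ = (2, 1, 0, 3): 8 + 29 + 2 + 28 = 67
σ = (2, 1, 3, 0): 8 + 29 + 23 + 23 = 83
σ = (2, 3, 0, 1): 8 + (-2) + 2 + (-7) = 1
σ = (2, 3, 1, 0): 8 + (-2) + (-3) + 23 = 26
σ = (3, 0, 1, 2): (-7) + 2 + (-3) + 27 = 19
σ = (3, 0, 2, 1): (-7) + 2 + 20 + (-7) = 8
σ = (3, 1, 0, 2): (-7) + 29 + 2 + 27 = 51
σ = (3, 1, 2, 0): (-7) + 29 + 20 + 23 = 65
σ = (3, 2, 0, 1): (-7) + 7 + 2 + (-7) = -5
σ = (3, 2, 1, 0): (-7) + 7 + (-3) + 23 = 20
Optimal value attained by: σ = (3, 2, 0, 1).
Answer: det⊕(A) = -5; verdict: NONSINGULAR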